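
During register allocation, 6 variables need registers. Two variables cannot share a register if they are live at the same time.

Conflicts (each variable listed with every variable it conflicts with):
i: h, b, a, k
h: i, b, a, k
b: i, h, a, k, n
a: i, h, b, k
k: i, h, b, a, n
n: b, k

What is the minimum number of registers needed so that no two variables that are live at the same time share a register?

i, h, b, a, k all conflict with each other, so at least 5 registers are needed.
5 registers suffice: register 1 → {b}; register 2 → {k}; register 3 → {i, n}; register 4 → {a}; register 5 → {h}. Every pair that conflicts lands in different registers.

5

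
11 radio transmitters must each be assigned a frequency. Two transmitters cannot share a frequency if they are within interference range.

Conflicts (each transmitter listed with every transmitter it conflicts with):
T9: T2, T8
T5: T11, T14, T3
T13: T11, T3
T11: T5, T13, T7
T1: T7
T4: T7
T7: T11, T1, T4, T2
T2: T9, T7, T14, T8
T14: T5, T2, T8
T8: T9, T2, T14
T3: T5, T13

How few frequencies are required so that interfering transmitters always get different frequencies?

T2, T14, T8 are mutually in conflict, so at least 3 frequencies are needed.
3 frequencies suffice: frequency 1 → {T5, T13, T7, T8}; frequency 2 → {T11, T1, T4, T2, T3}; frequency 3 → {T9, T14}. No two conflicting transmitters share a frequency.

3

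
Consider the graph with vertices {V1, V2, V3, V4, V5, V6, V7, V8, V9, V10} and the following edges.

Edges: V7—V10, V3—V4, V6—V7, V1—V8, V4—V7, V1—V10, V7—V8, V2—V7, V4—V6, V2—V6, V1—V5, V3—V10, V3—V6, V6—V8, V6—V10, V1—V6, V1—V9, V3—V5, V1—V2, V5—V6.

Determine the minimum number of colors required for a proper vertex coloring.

3

V1, V6, V8 are mutually adjacent, so at least 3 colors are needed.
One proper 3-coloring: V1=2, V2=3, V3=2, V4=3, V5=3, V6=1, V7=2, V8=3, V9=1, V10=3. No two adjacent vertices share a color.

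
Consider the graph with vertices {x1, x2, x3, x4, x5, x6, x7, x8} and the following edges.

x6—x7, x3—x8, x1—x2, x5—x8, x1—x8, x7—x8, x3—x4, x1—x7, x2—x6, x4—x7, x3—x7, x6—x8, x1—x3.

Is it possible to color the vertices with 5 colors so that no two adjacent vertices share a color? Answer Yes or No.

Yes

The chromatic number is 4. x1, x3, x7, x8 are mutually adjacent (a clique of size 4), so at least 4 colors are needed.
A valid assignment using 4 colors: x1=green, x2=red, x3=yellow, x4=red, x5=blue, x6=green, x7=blue, x8=red.
Since 5 ≥ 4, a proper 5-coloring certainly exists.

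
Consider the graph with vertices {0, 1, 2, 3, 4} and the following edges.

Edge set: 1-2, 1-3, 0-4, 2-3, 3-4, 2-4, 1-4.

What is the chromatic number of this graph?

1, 2, 3, 4 form a clique, so at least 4 colors are needed.
4 colors suffice: color a → {4}; color b → {0, 2}; color c → {1}; color d → {3}. Every edge joins two different colors.

4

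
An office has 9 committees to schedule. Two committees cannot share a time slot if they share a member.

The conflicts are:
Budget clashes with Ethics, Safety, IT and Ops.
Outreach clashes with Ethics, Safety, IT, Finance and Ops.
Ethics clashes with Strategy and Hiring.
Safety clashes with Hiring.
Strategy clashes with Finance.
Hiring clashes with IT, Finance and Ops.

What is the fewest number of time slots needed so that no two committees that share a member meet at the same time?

Outreach and Safety conflict, so at least 2 time slots are needed.
A valid assignment using 2 time slots: Budget=1, Outreach=1, Ethics=2, Safety=2, Strategy=1, Hiring=1, IT=2, Finance=2, Ops=2. Each listed conflict is separated.

2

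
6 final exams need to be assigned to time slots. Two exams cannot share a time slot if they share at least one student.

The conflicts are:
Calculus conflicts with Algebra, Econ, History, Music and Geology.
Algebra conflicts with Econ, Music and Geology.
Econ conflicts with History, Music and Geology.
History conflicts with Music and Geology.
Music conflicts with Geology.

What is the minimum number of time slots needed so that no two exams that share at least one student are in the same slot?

5

Calculus, Algebra, Econ, Music, Geology are mutually in conflict, so at least 5 time slots are needed.
5 time slots suffice: time slot 1 → {Econ}; time slot 2 → {Geology}; time slot 3 → {Calculus}; time slot 4 → {Music}; time slot 5 → {Algebra, History}. Every pair that conflicts lands in different time slots.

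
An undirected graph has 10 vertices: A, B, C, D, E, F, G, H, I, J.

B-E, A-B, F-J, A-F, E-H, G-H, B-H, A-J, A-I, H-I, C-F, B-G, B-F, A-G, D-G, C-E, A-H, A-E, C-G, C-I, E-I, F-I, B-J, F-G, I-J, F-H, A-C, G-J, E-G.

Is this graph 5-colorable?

The chromatic number is 5. A, B, F, G, J form a clique, so at least 5 colors are needed.
5 colors suffice: color 1 → {A, D}; color 2 → {G, I}; color 3 → {E, F}; color 4 → {B, C}; color 5 → {H, J}.
That is already a proper 5-coloring.

Yes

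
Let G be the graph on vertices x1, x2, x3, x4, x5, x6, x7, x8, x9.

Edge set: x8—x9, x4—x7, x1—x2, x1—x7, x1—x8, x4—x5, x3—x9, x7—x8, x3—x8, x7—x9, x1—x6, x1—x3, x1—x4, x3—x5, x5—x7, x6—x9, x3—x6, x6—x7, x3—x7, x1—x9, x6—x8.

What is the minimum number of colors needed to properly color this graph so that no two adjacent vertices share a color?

6

x1, x3, x6, x7, x8, x9 are pairwise adjacent (a clique of size 6), so at least 6 colors are needed.
A valid assignment using 6 colors: x1=1, x2=2, x3=3, x4=3, x5=1, x6=6, x7=2, x8=4, x9=5. Every edge joins two different colors.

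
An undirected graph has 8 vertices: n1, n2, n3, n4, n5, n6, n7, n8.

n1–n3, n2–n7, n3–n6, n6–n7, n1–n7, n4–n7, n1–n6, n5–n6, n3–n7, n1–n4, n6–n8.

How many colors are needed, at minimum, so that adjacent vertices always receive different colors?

4

n1, n3, n6, n7 are pairwise adjacent (a clique of size 4), so at least 4 colors are needed.
4 colors suffice: color 1 → {n5, n7, n8}; color 2 → {n2, n4, n6}; color 3 → {n1}; color 4 → {n3}. No two adjacent vertices share a color.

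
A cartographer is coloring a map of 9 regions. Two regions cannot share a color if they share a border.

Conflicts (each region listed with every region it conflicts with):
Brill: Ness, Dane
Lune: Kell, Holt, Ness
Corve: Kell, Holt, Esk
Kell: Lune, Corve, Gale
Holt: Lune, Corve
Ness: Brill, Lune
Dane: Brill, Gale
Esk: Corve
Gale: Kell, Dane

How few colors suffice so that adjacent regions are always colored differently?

Kell and Gale conflict, so at least 2 colors are needed.
2 colors suffice: color 1 → {Kell, Holt, Ness, Dane, Esk}; color 2 → {Brill, Lune, Corve, Gale}. Each listed conflict is separated.

2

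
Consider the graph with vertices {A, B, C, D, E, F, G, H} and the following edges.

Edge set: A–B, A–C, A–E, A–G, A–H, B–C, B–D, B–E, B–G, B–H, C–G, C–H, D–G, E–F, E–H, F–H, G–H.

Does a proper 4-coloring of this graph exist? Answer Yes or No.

A, B, C, G, H are pairwise adjacent (a clique of size 5), so at least 5 colors are needed.
So 4 colors are not enough.

No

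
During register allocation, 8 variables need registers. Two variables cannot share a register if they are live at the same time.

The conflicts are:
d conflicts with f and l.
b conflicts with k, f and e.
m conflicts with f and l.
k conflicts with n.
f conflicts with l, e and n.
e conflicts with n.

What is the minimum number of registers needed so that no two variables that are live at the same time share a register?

b, f, e are mutually in conflict, so at least 3 registers are needed.
3 registers suffice: d=3, b=2, m=3, k=1, f=1, l=2, e=3, n=2. No two conflicting variables share a register.

3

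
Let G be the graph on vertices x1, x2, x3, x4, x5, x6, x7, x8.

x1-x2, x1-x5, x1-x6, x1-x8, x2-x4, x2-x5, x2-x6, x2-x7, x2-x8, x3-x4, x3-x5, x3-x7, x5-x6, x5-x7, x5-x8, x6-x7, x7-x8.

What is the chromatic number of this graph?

x2, x5, x7, x8 are mutually adjacent (a clique of size 4), so at least 4 colors are needed.
4 colors suffice: color 1 → {x4, x5}; color 2 → {x2, x3}; color 3 → {x1, x7}; color 4 → {x6, x8}. Every edge joins two different colors.

4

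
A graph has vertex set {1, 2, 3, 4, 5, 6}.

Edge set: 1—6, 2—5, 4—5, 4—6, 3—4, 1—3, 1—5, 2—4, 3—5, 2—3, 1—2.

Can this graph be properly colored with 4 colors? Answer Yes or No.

Yes

The chromatic number is 4. 1, 2, 3, 5 are pairwise adjacent (a clique of size 4), so at least 4 colors are needed.
4 colors suffice: 1=a, 2=b, 3=d, 4=a, 5=c, 6=b.
That is already a proper 4-coloring.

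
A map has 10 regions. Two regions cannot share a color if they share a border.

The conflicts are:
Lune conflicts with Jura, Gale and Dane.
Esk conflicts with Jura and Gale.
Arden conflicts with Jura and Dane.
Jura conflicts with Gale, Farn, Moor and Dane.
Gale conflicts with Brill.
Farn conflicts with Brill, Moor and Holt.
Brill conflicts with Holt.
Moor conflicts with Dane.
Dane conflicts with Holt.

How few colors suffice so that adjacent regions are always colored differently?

3

Jura, Farn, Moor pairwise conflict, so at least 3 colors are needed.
3 colors suffice: Lune=3, Esk=3, Arden=3, Jura=1, Gale=2, Farn=2, Brill=3, Moor=3, Dane=2, Holt=1. Each listed conflict is separated.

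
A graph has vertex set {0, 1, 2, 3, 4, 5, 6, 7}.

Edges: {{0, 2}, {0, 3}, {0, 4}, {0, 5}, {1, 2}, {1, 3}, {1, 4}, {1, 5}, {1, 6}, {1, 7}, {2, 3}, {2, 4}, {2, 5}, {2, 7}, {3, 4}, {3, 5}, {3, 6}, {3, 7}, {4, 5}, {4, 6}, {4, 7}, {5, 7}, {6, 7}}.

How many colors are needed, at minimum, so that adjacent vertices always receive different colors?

1, 2, 3, 4, 5, 7 are mutually adjacent (a clique of size 6), so at least 6 colors are needed.
6 colors suffice: color a → {4}; color b → {3}; color c → {5, 6}; color d → {2}; color e → {0, 1}; color f → {7}. No two adjacent vertices share a color.

6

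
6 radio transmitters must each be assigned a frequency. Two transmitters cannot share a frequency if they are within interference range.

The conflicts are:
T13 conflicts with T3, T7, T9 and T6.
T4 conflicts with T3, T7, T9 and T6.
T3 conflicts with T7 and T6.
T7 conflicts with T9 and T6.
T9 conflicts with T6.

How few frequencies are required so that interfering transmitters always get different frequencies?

4

T4, T7, T9, T6 all conflict with each other, so at least 4 frequencies are needed.
A valid assignment using 4 frequencies: T13=3, T4=3, T3=4, T7=1, T9=4, T6=2. Every pair that conflicts lands in different frequencies.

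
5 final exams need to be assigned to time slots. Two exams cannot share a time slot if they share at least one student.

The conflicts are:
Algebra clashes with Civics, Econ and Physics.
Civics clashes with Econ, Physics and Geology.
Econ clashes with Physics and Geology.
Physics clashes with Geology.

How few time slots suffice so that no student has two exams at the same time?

4

Civics, Econ, Physics, Geology all conflict with each other, so at least 4 time slots are needed.
4 time slots suffice: time slot 1 → {Physics}; time slot 2 → {Civics}; time slot 3 → {Econ}; time slot 4 → {Algebra, Geology}. Every pair that conflicts lands in different time slots.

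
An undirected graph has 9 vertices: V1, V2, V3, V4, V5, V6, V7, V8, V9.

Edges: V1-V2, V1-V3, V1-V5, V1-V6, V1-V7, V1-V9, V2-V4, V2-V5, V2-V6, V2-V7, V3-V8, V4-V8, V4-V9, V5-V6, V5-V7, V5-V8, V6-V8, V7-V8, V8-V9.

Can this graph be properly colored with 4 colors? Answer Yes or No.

Yes

The chromatic number is 4. V1, V2, V5, V6 are pairwise adjacent (a clique of size 4), so at least 4 colors are needed.
A valid assignment using 4 colors: V1=1, V2=3, V3=2, V4=4, V5=2, V6=4, V7=4, V8=1, V9=2.
That is already a proper 4-coloring.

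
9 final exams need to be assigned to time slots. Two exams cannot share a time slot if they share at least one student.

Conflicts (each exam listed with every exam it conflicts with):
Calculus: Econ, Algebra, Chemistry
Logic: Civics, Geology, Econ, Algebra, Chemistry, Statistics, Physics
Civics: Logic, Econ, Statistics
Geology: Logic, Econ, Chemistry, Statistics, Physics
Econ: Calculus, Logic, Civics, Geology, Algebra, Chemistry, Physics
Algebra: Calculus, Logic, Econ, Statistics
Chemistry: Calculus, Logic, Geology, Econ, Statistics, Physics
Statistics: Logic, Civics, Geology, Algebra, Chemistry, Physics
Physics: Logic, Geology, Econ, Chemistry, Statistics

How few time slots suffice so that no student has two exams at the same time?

Logic, Geology, Chemistry, Statistics, Physics are mutually in conflict, so at least 5 time slots are needed.
5 time slots suffice: Calculus=1, Logic=1, Civics=3, Geology=5, Econ=2, Algebra=3, Chemistry=3, Statistics=2, Physics=4. Each listed conflict is separated.

5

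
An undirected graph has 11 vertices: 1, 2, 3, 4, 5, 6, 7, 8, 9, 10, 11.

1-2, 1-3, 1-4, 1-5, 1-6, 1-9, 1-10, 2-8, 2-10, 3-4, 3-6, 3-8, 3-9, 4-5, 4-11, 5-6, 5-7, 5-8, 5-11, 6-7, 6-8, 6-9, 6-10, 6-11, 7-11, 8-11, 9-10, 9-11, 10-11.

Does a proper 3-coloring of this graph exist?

No

5, 6, 8, 11 form a clique, so at least 4 colors are needed.
So 3 colors are not enough.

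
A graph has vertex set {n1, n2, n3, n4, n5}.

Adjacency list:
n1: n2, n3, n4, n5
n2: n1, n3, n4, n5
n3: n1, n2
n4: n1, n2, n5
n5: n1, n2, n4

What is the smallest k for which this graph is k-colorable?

4

n1, n2, n4, n5 are pairwise adjacent (a clique of size 4), so at least 4 colors are needed.
4 colors suffice: n1=1, n2=2, n3=3, n4=3, n5=4. Every edge joins two different colors.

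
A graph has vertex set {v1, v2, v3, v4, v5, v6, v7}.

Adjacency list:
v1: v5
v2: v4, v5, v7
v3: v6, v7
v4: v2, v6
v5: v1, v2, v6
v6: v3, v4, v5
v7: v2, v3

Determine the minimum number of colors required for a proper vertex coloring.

3

The cycle v2-v4-v6-v3-v7-v2 has odd length 5, so it cannot be 2-colored; at least 3 colors are needed.
3 colors suffice: v1=1, v2=1, v3=3, v4=2, v5=2, v6=1, v7=2. Each edge has distinct colors on its endpoints.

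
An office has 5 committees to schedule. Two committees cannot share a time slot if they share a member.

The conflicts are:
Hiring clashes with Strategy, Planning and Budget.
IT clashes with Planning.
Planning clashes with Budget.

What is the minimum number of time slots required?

3

Hiring, Planning, Budget pairwise conflict, so at least 3 time slots are needed.
Using 3 time slots: Hiring=1, Strategy=2, IT=1, Planning=2, Budget=3. No two conflicting committees share a time slot.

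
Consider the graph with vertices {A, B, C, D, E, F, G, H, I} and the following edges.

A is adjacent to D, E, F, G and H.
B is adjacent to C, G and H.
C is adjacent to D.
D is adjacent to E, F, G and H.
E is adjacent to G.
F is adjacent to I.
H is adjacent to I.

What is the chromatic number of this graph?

A, D, E, G are pairwise adjacent (a clique of size 4), so at least 4 colors are needed.
A valid assignment using 4 colors: A=2, B=1, C=2, D=1, E=4, F=3, G=3, H=3, I=1. No two adjacent vertices share a color.

4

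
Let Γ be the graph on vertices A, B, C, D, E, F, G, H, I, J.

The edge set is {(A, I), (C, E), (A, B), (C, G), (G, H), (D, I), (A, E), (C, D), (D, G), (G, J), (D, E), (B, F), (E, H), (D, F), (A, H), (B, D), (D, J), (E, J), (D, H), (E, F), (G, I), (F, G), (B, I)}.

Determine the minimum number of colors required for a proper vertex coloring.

B, D, F form a triangle, so at least 3 colors are needed.
3 colors suffice: A=1, B=2, C=3, D=1, E=2, F=3, G=2, H=3, I=3, J=3. Every edge joins two different colors.

3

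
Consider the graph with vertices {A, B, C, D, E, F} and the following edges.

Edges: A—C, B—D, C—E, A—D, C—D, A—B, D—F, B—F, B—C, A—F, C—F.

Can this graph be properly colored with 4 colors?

A, B, C, D, F are pairwise adjacent (a clique of size 5), so at least 5 colors are needed.
So 4 colors are not enough.

No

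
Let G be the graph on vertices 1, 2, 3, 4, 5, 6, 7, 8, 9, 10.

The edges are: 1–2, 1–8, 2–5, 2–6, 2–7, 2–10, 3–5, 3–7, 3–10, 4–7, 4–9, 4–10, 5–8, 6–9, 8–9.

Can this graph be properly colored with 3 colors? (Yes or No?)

Yes

The chromatic number is 3. The cycle 8-9-6-2-1-8 has odd length 5, so it cannot be 2-colored; at least 3 colors are needed.
3 colors suffice: color red → {2, 3, 4, 8}; color blue → {1, 5, 7, 9, 10}; color green → {6}.
That is already a proper 3-coloring.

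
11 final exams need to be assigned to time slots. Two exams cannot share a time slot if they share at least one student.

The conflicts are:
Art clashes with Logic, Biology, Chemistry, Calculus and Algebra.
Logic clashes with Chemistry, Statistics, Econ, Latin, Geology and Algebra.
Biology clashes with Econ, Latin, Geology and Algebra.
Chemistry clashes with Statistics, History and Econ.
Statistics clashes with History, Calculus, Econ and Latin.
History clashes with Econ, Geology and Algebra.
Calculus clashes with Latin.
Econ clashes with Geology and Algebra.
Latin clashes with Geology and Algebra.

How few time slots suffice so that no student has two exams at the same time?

4

Chemistry, Statistics, History, Econ are mutually in conflict, so at least 4 time slots are needed.
4 time slots suffice: Art=1, Logic=2, Biology=2, Chemistry=4, Statistics=3, History=2, Calculus=2, Econ=1, Latin=1, Geology=3, Algebra=3. No two conflicting exams share a time slot.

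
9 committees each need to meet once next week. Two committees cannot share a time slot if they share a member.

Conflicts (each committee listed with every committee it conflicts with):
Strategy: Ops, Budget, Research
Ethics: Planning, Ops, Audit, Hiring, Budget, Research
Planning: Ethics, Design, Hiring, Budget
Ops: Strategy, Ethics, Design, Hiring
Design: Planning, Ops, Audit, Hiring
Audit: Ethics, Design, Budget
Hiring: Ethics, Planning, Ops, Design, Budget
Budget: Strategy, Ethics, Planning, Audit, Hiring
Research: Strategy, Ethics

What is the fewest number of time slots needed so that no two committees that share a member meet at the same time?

Ethics, Planning, Hiring, Budget pairwise conflict, so at least 4 time slots are needed.
4 time slots suffice: Strategy=1, Ethics=1, Planning=4, Ops=2, Design=1, Audit=3, Hiring=3, Budget=2, Research=2. No two conflicting committees share a time slot.

4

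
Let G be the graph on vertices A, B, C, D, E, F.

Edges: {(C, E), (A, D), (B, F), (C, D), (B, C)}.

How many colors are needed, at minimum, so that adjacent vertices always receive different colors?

B and C are adjacent, so at least 2 colors are needed.
A valid assignment using 2 colors: A=1, B=2, C=1, D=2, E=2, F=1. Every edge joins two different colors.

2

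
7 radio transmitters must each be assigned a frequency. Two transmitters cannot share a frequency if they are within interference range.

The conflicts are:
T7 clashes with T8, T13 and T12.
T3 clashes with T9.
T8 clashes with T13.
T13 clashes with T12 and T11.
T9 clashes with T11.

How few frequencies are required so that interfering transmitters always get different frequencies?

3

T7, T8, T13 all conflict with each other, so at least 3 frequencies are needed.
3 frequencies suffice: T7=2, T3=2, T8=3, T13=1, T9=1, T12=3, T11=2. Each listed conflict is separated.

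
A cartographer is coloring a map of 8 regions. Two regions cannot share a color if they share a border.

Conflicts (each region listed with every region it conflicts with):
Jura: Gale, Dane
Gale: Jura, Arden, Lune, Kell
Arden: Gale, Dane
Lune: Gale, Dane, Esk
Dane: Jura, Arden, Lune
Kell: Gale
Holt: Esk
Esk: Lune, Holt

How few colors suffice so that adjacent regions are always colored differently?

2

Gale and Kell conflict, so at least 2 colors are needed.
2 colors suffice: color 1 → {Gale, Dane, Esk}; color 2 → {Jura, Arden, Lune, Kell, Holt}. Every pair that conflicts lands in different colors.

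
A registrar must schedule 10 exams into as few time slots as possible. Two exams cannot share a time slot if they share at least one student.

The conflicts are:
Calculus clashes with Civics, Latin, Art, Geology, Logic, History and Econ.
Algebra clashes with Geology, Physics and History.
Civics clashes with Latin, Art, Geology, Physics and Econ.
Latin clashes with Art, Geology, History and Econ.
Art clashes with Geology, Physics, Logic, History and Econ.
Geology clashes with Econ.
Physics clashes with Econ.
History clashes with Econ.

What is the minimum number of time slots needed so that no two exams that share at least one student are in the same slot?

Calculus, Civics, Latin, Art, Geology, Econ pairwise conflict, so at least 6 time slots are needed.
6 time slots suffice: time slot 1 → {Algebra, Art}; time slot 2 → {Logic, Econ}; time slot 3 → {Calculus, Physics}; time slot 4 → {Geology, History}; time slot 5 → {Civics}; time slot 6 → {Latin}. No two conflicting exams share a time slot.

6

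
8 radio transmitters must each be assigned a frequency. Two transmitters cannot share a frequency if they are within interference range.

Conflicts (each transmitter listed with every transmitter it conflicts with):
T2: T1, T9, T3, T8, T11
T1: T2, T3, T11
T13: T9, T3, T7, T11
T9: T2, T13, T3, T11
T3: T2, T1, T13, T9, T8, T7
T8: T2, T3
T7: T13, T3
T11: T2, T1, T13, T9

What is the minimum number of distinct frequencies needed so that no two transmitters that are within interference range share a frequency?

3

T13, T9, T11 pairwise conflict, so at least 3 frequencies are needed.
3 frequencies suffice: frequency 1 → {T3, T11}; frequency 2 → {T2, T13}; frequency 3 → {T1, T9, T8, T7}. Each listed conflict is separated.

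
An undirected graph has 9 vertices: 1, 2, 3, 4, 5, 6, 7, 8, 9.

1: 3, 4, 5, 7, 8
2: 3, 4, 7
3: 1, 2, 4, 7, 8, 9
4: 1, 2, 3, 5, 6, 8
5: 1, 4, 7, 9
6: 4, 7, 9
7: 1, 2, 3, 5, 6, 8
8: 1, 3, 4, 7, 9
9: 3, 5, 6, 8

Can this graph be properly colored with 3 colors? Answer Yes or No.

1, 3, 4, 8 are pairwise adjacent (a clique of size 4), so at least 4 colors are needed.
So 3 colors are not enough.

No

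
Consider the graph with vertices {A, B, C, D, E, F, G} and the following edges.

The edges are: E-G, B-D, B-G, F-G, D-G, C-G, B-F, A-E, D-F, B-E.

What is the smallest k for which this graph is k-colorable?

4

B, D, F, G are mutually adjacent (a clique of size 4), so at least 4 colors are needed.
A valid assignment using 4 colors: A=red, B=blue, C=blue, D=yellow, E=green, F=green, G=red. No two adjacent vertices share a color.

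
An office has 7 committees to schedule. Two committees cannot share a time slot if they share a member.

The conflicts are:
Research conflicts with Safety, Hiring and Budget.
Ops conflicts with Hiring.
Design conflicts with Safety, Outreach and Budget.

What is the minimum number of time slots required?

2

Design and Budget conflict, so at least 2 time slots are needed.
2 time slots suffice: time slot 1 → {Research, Ops, Design}; time slot 2 → {Safety, Outreach, Hiring, Budget}. No two conflicting committees share a time slot.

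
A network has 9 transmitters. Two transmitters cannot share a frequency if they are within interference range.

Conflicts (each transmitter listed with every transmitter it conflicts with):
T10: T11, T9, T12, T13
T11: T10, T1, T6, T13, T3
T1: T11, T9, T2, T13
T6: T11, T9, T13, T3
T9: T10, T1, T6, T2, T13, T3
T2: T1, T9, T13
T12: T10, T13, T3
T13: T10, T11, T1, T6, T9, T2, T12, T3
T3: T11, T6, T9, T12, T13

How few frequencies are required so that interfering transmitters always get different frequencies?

T6, T9, T13, T3 are mutually in conflict, so at least 4 frequencies are needed.
4 frequencies suffice: frequency 1 → {T13}; frequency 2 → {T11, T9, T12}; frequency 3 → {T10, T1, T3}; frequency 4 → {T6, T2}. Every pair that conflicts lands in different frequencies.

4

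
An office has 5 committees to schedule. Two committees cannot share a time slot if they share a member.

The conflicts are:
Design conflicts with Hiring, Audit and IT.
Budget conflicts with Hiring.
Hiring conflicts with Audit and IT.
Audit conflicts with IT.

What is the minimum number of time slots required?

4

Design, Hiring, Audit, IT all conflict with each other, so at least 4 time slots are needed.
4 time slots suffice: time slot 1 → {Hiring}; time slot 2 → {Design, Budget}; time slot 3 → {Audit}; time slot 4 → {IT}. Every pair that conflicts lands in different time slots.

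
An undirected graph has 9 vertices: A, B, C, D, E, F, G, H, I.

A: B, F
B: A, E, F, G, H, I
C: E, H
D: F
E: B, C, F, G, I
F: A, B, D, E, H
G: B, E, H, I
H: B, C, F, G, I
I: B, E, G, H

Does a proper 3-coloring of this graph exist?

B, E, G, I are mutually adjacent (a clique of size 4), so at least 4 colors are needed.
So 3 colors are not enough.

No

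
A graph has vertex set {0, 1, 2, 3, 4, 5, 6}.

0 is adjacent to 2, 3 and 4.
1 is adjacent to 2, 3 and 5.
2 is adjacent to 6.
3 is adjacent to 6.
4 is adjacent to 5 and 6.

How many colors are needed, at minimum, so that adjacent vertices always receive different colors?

The cycle 1-3-6-4-5-1 has odd length 5, so it cannot be 2-colored; at least 3 colors are needed.
3 colors suffice: color a → {0, 1, 6}; color b → {2, 3, 4}; color c → {5}. Every edge joins two different colors.

3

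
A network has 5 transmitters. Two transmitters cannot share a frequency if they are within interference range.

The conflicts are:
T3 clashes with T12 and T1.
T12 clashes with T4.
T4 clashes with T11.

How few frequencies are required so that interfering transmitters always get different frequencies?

2

T4 and T11 conflict, so at least 2 frequencies are needed.
2 frequencies suffice: frequency 1 → {T3, T4}; frequency 2 → {T12, T1, T11}. Each listed conflict is separated.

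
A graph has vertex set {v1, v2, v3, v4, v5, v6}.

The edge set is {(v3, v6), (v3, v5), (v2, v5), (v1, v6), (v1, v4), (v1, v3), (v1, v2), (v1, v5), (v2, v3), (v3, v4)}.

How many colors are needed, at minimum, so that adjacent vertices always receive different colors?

v1, v2, v3, v5 are mutually adjacent (a clique of size 4), so at least 4 colors are needed.
One proper 4-coloring: v1=1, v2=4, v3=2, v4=3, v5=3, v6=3. Every edge joins two different colors.

4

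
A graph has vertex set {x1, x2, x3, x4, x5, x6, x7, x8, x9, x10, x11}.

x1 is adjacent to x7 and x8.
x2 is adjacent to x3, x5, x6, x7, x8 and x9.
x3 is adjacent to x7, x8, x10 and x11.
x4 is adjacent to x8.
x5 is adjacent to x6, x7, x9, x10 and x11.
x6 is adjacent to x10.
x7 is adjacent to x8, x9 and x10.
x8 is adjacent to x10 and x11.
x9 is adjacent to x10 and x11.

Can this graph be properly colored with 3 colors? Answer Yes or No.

No

x2, x3, x7, x8 form a clique, so at least 4 colors are needed.
So 3 colors are not enough.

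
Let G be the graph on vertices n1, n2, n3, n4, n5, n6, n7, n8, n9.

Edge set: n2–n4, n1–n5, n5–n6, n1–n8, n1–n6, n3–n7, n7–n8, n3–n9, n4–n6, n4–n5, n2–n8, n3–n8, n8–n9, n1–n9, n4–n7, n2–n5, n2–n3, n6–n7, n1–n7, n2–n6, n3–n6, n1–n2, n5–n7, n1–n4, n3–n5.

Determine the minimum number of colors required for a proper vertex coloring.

n1, n4, n5, n6, n7 form a clique, so at least 5 colors are needed.
5 colors suffice: n1=R, n2=B, n3=R, n4=P, n5=G, n6=Y, n7=B, n8=G, n9=B. Each edge has distinct colors on its endpoints.

5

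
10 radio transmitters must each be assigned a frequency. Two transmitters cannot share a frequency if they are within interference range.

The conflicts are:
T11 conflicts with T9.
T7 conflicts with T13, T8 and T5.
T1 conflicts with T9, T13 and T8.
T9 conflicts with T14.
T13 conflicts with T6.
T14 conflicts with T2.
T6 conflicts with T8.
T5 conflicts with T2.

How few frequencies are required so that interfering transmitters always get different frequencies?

3

The cycle T7-T13-T1-T9-T14-T2-T5-T7 has odd length 7, so it cannot be 2-colored; at least 3 frequencies are needed.
A valid assignment using 3 frequencies: T11=2, T7=2, T1=2, T9=1, T13=1, T14=2, T6=2, T8=1, T5=3, T2=1. Every pair that conflicts lands in different frequencies.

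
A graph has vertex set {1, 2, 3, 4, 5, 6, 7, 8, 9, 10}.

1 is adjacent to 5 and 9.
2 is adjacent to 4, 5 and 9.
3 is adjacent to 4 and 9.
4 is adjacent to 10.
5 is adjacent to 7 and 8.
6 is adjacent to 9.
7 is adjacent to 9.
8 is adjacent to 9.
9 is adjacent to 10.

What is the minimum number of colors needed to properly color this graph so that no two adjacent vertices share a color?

2

4 and 10 are adjacent, so at least 2 colors are needed.
2 colors suffice: color red → {4, 5, 9}; color blue → {1, 2, 3, 6, 7, 8, 10}. No two adjacent vertices share a color.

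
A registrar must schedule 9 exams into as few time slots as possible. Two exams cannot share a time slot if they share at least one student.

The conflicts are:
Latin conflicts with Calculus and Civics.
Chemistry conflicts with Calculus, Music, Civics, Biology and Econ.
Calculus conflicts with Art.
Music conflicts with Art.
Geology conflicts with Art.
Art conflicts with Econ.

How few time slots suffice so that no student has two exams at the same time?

Chemistry and Biology conflict, so at least 2 time slots are needed.
2 time slots suffice: Latin=1, Chemistry=1, Calculus=2, Music=2, Civics=2, Biology=2, Geology=2, Art=1, Econ=2. Each listed conflict is separated.

2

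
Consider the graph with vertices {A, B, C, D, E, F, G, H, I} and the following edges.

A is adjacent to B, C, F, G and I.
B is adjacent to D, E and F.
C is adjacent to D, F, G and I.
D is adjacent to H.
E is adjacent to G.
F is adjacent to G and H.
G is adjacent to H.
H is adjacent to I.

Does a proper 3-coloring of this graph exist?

A, C, F, G are mutually adjacent (a clique of size 4), so at least 4 colors are needed.
So 3 colors are not enough.

No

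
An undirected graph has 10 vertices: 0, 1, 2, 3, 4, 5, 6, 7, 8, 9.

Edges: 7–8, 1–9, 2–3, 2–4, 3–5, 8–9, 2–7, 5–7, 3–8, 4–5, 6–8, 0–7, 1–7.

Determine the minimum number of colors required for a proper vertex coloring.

1 and 9 are adjacent, so at least 2 colors are needed.
2 colors suffice: color a → {3, 4, 6, 7, 9}; color b → {0, 1, 2, 5, 8}. Each edge has distinct colors on its endpoints.

2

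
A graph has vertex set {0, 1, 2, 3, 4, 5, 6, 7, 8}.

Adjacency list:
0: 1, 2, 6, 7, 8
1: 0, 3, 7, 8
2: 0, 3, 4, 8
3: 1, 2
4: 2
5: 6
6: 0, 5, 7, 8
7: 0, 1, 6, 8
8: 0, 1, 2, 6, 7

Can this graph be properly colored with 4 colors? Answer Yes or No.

The chromatic number is 4. 0, 6, 7, 8 are mutually adjacent (a clique of size 4), so at least 4 colors are needed.
A valid assignment using 4 colors: 0=b, 1=d, 2=c, 3=a, 4=a, 5=a, 6=d, 7=c, 8=a.
That is already a proper 4-coloring.

Yes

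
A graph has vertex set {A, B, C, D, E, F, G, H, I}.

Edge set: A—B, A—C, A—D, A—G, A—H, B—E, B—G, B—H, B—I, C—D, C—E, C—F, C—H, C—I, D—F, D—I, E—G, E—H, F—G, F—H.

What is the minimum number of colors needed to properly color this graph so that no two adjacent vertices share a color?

C, F, H are mutually adjacent, so at least 3 colors are needed.
3 colors suffice: color 1 → {B, C}; color 2 → {D, G, H}; color 3 → {A, E, F, I}. Each edge has distinct colors on its endpoints.

3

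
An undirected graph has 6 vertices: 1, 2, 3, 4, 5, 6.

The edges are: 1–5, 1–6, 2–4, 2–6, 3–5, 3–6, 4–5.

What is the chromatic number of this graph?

3

The cycle 6-2-4-5-3-6 has odd length 5, so it cannot be 2-colored; at least 3 colors are needed.
3 colors suffice: 1=b, 2=c, 3=b, 4=b, 5=a, 6=a. Each edge has distinct colors on its endpoints.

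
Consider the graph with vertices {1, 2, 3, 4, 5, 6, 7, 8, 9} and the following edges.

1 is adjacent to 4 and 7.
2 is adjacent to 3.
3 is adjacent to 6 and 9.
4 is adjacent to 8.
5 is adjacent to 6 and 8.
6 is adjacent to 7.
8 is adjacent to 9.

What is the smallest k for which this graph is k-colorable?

The cycle 9-3-6-5-8-9 has odd length 5, so it cannot be 2-colored; at least 3 colors are needed.
3 colors suffice: color a → {1, 2, 6, 8}; color b → {3, 4, 5, 7}; color c → {9}. No two adjacent vertices share a color.

3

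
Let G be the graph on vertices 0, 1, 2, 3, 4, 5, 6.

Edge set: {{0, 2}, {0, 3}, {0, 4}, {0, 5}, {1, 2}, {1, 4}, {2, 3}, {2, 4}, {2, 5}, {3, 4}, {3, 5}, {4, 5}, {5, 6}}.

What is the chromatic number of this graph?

0, 2, 3, 4, 5 are pairwise adjacent (a clique of size 5), so at least 5 colors are needed.
One proper 5-coloring: 0=yellow, 1=green, 2=blue, 3=purple, 4=red, 5=green, 6=red. Each edge has distinct colors on its endpoints.

5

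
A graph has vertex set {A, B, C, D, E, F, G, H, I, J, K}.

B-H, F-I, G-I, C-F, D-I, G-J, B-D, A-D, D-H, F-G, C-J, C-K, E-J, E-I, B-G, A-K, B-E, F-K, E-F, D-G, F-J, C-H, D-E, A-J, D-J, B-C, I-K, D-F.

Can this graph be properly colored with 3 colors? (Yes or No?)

No

D, F, G, I are mutually adjacent (a clique of size 4), so at least 4 colors are needed.
So 3 colors are not enough.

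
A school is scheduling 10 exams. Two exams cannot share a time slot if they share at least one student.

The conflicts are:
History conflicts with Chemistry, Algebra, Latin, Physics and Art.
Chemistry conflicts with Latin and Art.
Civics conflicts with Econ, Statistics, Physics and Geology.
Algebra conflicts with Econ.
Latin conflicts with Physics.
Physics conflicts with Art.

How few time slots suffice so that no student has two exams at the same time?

History, Physics, Art all conflict with each other, so at least 3 time slots are needed.
3 time slots suffice: time slot 1 → {History, Civics}; time slot 2 → {Chemistry, Econ, Statistics, Physics, Geology}; time slot 3 → {Algebra, Latin, Art}. Each listed conflict is separated.

3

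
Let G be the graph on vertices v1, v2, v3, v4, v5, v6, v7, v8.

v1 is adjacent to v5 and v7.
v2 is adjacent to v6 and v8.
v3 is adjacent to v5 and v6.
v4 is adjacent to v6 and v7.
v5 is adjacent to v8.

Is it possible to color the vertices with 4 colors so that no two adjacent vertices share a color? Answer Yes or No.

Yes

The chromatic number is 3. The cycle v3-v6-v2-v8-v5-v3 has odd length 5, so it cannot be 2-colored; at least 3 colors are needed.
3 colors suffice: color 1 → {v5, v6, v7}; color 2 → {v1, v2, v3, v4}; color 3 → {v8}.
Since 4 ≥ 3, a proper 4-coloring certainly exists.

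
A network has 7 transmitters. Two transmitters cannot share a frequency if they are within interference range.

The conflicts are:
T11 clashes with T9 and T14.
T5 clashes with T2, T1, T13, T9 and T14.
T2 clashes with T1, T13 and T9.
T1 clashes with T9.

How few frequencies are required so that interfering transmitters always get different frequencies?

4

T5, T2, T1, T9 all conflict with each other, so at least 4 frequencies are needed.
A valid assignment using 4 frequencies: T11=1, T5=1, T2=2, T1=4, T13=3, T9=3, T14=2. Every pair that conflicts lands in different frequencies.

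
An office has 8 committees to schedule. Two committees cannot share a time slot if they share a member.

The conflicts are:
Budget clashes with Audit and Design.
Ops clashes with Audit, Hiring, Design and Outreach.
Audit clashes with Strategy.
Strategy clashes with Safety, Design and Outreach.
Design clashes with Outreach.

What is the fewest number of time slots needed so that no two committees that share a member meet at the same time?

3

Ops, Design, Outreach all conflict with each other, so at least 3 time slots are needed.
Using 3 time slots: Budget=1, Ops=1, Audit=2, Strategy=1, Hiring=2, Safety=2, Design=2, Outreach=3. Every pair that conflicts lands in different time slots.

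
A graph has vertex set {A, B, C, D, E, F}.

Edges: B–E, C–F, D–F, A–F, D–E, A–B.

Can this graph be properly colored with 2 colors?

No

The cycle A-F-D-E-B-A has odd length 5, so it cannot be 2-colored; at least 3 colors are needed.
So 2 colors are not enough.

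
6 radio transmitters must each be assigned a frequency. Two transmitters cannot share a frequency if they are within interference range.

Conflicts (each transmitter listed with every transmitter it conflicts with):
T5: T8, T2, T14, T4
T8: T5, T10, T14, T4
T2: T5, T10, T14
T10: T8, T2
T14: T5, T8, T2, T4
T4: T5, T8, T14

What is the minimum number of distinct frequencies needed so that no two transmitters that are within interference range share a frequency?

T5, T8, T14, T4 pairwise conflict, so at least 4 frequencies are needed.
Using 4 frequencies: T5=3, T8=2, T2=2, T10=1, T14=1, T4=4. No two conflicting transmitters share a frequency.

4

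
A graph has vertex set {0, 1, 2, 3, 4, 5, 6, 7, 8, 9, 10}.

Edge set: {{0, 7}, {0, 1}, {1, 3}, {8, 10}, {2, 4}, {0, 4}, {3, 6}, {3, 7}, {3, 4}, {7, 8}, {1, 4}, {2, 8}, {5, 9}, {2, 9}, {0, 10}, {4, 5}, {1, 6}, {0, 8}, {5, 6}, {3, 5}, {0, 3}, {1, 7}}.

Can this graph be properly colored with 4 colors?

The chromatic number is 4. 0, 1, 3, 7 form a clique, so at least 4 colors are needed.
4 colors suffice: 0=red, 1=green, 2=red, 3=blue, 4=yellow, 5=red, 6=yellow, 7=yellow, 8=blue, 9=blue, 10=green.
That is already a proper 4-coloring.

Yes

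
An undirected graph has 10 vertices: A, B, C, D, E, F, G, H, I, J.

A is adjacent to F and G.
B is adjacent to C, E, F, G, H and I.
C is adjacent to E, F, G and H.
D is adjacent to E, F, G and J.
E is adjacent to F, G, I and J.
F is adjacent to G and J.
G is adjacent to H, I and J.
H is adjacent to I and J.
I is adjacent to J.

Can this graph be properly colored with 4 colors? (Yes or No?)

No

D, E, F, G, J are mutually adjacent (a clique of size 5), so at least 5 colors are needed.
So 4 colors are not enough.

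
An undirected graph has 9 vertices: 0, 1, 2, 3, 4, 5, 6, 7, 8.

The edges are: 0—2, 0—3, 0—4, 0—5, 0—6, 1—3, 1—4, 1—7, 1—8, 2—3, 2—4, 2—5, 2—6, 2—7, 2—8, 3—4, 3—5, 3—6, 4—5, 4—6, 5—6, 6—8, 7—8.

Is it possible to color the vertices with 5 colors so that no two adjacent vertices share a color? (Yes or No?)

0, 2, 3, 4, 5, 6 are pairwise adjacent (a clique of size 6), so at least 6 colors are needed.
So 5 colors are not enough.

No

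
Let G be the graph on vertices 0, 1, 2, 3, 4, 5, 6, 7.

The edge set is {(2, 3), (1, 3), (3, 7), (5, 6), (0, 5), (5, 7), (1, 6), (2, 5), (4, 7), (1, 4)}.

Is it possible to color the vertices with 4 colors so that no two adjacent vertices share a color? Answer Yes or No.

The chromatic number is 3. The cycle 1-4-7-5-6-1 has odd length 5, so it cannot be 2-colored; at least 3 colors are needed.
3 colors suffice: 0=blue, 1=blue, 2=blue, 3=red, 4=red, 5=red, 6=green, 7=blue.
Since 4 ≥ 3, a proper 4-coloring certainly exists.

Yes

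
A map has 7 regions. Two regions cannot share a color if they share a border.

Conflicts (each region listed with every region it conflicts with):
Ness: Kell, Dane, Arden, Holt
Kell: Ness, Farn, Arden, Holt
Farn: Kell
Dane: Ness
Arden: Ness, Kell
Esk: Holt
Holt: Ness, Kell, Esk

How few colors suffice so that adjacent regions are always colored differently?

Ness, Kell, Holt pairwise conflict, so at least 3 colors are needed.
3 colors suffice: Ness=2, Kell=1, Farn=2, Dane=1, Arden=3, Esk=1, Holt=3. No two conflicting regions share a color.

3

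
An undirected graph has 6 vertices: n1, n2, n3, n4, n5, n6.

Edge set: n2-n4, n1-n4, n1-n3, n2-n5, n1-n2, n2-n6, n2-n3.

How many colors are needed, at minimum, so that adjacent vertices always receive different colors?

3

n1, n2, n3 are mutually adjacent, so at least 3 colors are needed.
One proper 3-coloring: n1=B, n2=R, n3=G, n4=G, n5=B, n6=B. No two adjacent vertices share a color.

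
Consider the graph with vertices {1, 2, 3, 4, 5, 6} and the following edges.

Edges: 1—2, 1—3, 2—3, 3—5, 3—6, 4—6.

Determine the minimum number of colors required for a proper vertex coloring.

3

1, 2, 3 form a triangle, so at least 3 colors are needed.
3 colors suffice: color red → {3, 4}; color blue → {2, 5, 6}; color green → {1}. Every edge joins two different colors.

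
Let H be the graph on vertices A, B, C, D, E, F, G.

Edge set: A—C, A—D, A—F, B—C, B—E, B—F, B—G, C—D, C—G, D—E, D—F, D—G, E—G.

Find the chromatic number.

3

B, E, G are pairwise adjacent, so at least 3 colors are needed.
3 colors suffice: color 1 → {B, D}; color 2 → {C, E, F}; color 3 → {A, G}. Each edge has distinct colors on its endpoints.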